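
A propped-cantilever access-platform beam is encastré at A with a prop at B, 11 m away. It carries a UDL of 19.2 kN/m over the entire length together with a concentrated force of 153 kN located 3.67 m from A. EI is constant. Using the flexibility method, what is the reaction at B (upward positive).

R_B = 101.9 kN

Take the reaction at B as the redundant and release it; the primary structure is a cantilever fixed at A.
Deflection at B on the released cantilever, summing each load's contribution:
  UDL 19.2: wL⁴/(8EI) = 35138/EI
  point load 153 at a = 3.67: Pa²(3L − a)/(6EI) = 10074/EI
  δ_0 = 45212/EI
Tip deflection under a unit load at B: L³/(3EI) = 443.7/EI.
The prop prevents deflection at B: R_B = δ_0/δ_{BB} = 45212/443.7 = 101.9 kN.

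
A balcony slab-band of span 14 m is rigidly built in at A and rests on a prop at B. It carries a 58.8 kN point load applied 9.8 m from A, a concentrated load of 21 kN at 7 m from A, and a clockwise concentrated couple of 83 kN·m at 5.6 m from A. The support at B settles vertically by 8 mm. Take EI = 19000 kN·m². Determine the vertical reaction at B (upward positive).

R_B = 45.22 kN

Choose R_B as the redundant. The primary structure is the cantilever fixed at A.
Primary-structure tip deflection at B by superposition:
  point load 58.8 at a = 9.8: Pa²(3L − a)/(6EI) = 30306/EI
  point load 21 at a = 7: Pa²(3L − a)/(6EI) = 6002/EI
  clockwise couple 83 at a = 5.6: M₀a(2L − a)/(2EI) = 5206/EI
  δ_0 = 41515/EI
Flexibility coefficient — unit upward force at B: δ_{BB} = L³/(3EI) = 914.7/EI.
With EI = 19000 kN·m²: δ_0 = 2.185 m and δ_{BB} = 0.04814 m/kN.
Compatibility — the beam at B must follow the support down by 0.008 m: δ_0 − R_B·δ_{BB} = 0.008, so R_B = (2.185 − 0.008)/0.04814 = 45.22 kN.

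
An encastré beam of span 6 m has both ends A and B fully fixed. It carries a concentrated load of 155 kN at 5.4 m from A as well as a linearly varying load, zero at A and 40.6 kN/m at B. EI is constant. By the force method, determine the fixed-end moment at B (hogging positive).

Release both end moments; the primary structure is a simply-supported span AB with redundants M_A and M_B.
Simple-span end rotations at A and B under the given loads:
  at A: point load 155 at a = 5.4: Pab(L + b)/(6LEI) = 92.07/EI
  at B: point load 155 at a = 5.4: Pab(L + a)/(6LEI) = 159/EI
  at A: triangular load, peak 40.6: 7w₀L³/(360EI) = 170.5/EI
  at B: triangular load, peak 40.6: w₀L³/(45EI) = 194.9/EI
  θ_A0 = 262.6/EI,  θ_B0 = 353.9/EI
Flexibility coefficients: a unit moment at one end gives L/(3EI) there and L/(6EI) at the far end, so f₁₁ = f₂₂ = 2/EI and f₁₂ = f₂₁ = 1/EI.
Compatibility — zero rotation at each built-in end:
  2 M_A + 1 M_B = 262.6
  1 M_A + 2 M_B = 353.9
Solving the pair gives M_A = 57.09 kN·m and M_B = 148.4 kN·m (hogging).

M_B = 148.4 kN·m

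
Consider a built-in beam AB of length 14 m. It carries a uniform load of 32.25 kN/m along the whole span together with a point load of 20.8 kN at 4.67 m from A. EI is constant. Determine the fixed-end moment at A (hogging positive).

M_A = 569.9 kN·m

Release both end moments; the primary structure is a simply-supported span AB with redundants M_A and M_B.
End rotations of the released simple span under the applied load (×1/EI):
  at A: UDL 32.25: wL³/(24EI) = 3687/EI
  at B: UDL 32.25: wL³/(24EI) = 3687/EI
  at A: point load 20.8 at a = 4.67: Pab(L + b)/(6LEI) = 251.7/EI
  at B: point load 20.8 at a = 4.67: Pab(L + a)/(6LEI) = 201.4/EI
  θ_A0 = 3939/EI,  θ_B0 = 3889/EI
Flexibility coefficients: a unit moment at one end gives L/(3EI) there and L/(6EI) at the far end, so f₁₁ = f₂₂ = 4.667/EI and f₁₂ = f₂₁ = 2.333/EI.
Compatibility — zero rotation at each built-in end:
  4.667 M_A + 2.333 M_B = 3939
  2.333 M_A + 4.667 M_B = 3889
Solving the pair gives M_A = 569.9 kN·m and M_B = 548.3 kN·m (hogging).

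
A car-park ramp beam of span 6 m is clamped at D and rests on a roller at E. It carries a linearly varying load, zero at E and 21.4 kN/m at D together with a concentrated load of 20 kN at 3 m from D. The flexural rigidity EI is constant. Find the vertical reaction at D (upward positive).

Release the roller at E. Primary structure: cantilever fixed at D.
Deflection at E on the released cantilever, summing each load's contribution:
  triangular load, peak 21.4 at the fixed end: w₀L⁴/(30EI) = 924.5/EI
  point load 20 at a = 3: Pa²(3L − a)/(6EI) = 450/EI
  δ_0 = 1374/EI
Tip deflection under a unit load at E: L³/(3EI) = 72/EI.
The prop prevents deflection at E: R_E = δ_0/δ_{EE} = 1374/72 = 19.09 kN.
Vertical equilibrium: R_D = ΣP − R_E = 84.2 − 19.09 = 65.11 kN.

R_D = 65.11 kN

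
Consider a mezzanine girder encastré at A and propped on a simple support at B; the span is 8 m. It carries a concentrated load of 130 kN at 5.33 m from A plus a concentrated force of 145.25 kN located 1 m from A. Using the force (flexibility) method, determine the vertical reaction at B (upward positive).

R_B = 70.6 kN

Release the roller at B. Primary structure: cantilever fixed at A.
Free-end deflection of the primary structure under the applied loading (downward +):
  point load 130 at a = 5.33: Pa²(3L − a)/(6EI) = 11492/EI
  point load 145.25 at a = 1: Pa²(3L − a)/(6EI) = 556.8/EI
  δ_0 = 12049/EI
Flexibility coefficient — unit upward force at B: δ_{BB} = L³/(3EI) = 170.7/EI.
The prop prevents deflection at B: R_B = δ_0/δ_{BB} = 12049/170.7 = 70.6 kN.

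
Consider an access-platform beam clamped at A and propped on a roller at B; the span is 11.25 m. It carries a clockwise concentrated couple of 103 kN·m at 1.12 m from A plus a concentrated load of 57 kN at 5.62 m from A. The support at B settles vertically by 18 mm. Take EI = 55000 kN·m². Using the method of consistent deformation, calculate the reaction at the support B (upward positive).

R_B = 18.3 kN

Remove the prop at B; the released (primary) structure is a cantilever built in at A.
Primary-structure tip deflection at B by superposition:
  clockwise couple 103 at a = 1.12: M₀a(2L − a)/(2EI) = 1233/EI
  point load 57 at a = 5.62: Pa²(3L − a)/(6EI) = 8440/EI
  δ_0 = 9674/EI
Flexibility coefficient — unit upward force at B: δ_{BB} = L³/(3EI) = 474.6/EI.
With EI = 55000 kN·m²: δ_0 = 0.17588 m and δ_{BB} = 0.008629 m/kN.
Compatibility — the beam at B must follow the support down by 0.018 m: δ_0 − R_B·δ_{BB} = 0.018, so R_B = (0.17588 − 0.018)/0.008629 = 18.3 kN.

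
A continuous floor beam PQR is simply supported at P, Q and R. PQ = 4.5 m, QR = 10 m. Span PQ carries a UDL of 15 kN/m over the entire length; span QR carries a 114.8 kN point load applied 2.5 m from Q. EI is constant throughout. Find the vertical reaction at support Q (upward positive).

R_Q = 165.5 kN

Release continuity at Q by inserting a hinge; the redundant is the internal moment M_Q. The primary structure is two simply-supported spans PQ and QR.
Rotations at Q on the released spans (each span's end-slope, ×1/EI):
  span PQ: UDL 15: wL³/(24EI) = 56.95/EI
  span QR: point load 114.8 at a = 2.5: Pab(L + b)/(6LEI) = 627.8/EI
  relative rotation θ_0 = (56.95 + 627.8)/EI = 684.8/EI
A unit hogging moment at Q produces rotation L₁/(3EI) + L₂/(3EI) = 4.833/EI.
Slope continuity at Q: θ_0 = M_Q·4.833/EI, so M_Q = 684.8/4.833 = 141.7 kN·m (hogging).
Span PQ, ΣM about P with M_Q applied at Q: R_Q^{PQ}·4.5 = 151.9 + 141.7, so R_Q^{PQ} = 65.23 kN and R_P = 67.5 − 65.23 = 2.267 kN.
Span QR, ΣM about R: R_Q^{QR}·10 = 861 + 141.7, so R_Q^{QR} = 100.3 kN and R_R = 114.8 − 100.3 = 14.53 kN.
R_Q = 65.23 + 100.3 = 165.5 kN.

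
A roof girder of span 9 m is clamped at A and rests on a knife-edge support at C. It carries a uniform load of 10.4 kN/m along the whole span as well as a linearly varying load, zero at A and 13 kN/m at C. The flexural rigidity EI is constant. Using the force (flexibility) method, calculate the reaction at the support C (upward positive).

Remove the prop at C; the released (primary) structure is a cantilever built in at A.
Primary-structure tip deflection at C by superposition:
  UDL 10.4: wL⁴/(8EI) = 8529/EI
  triangular load, peak 13 at the free end: 11w₀L⁴/(120EI) = 7819/EI
  δ_0 = 16348/EI
Flexibility coefficient — unit upward force at C: δ_{CC} = L³/(3EI) = 243/EI.
The prop prevents deflection at C: R_C = δ_0/δ_{CC} = 16348/243 = 67.28 kN.

R_C = 67.28 kN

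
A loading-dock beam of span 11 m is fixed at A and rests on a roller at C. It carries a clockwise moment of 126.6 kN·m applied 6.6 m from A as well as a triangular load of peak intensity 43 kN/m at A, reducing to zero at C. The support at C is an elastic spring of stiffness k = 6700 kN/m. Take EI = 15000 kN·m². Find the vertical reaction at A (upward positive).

Release the roller at C. Primary structure: cantilever fixed at A.
Downward deflection at the released point C due to the loads:
  clockwise couple 126.6 at a = 6.6: M₀a(2L − a)/(2EI) = 6434/EI
  triangular load, peak 43 at the fixed end: w₀L⁴/(30EI) = 20985/EI
  δ_0 = 27419/EI
Flexibility coefficient — unit upward force at C: δ_{CC} = L³/(3EI) = 443.7/EI.
With EI = 15000 kN·m²: δ_0 = 1.8279 m and δ_{CC} = 0.029578 m/kN.
Compatibility — the spring shortens by R_C/k under the reaction it provides: δ_0 − R_C·δ_{CC} = R_C/k. With 1/k = 0.000149 m/kN, R_C = δ_0 / (δ_{CC} + 1/k) = 1.8279 / (0.029578 + 0.000149) = 61.49 kN.
Vertical equilibrium: R_A = ΣP − R_C = 236.5 − 61.49 = 175 kN.

R_A = 175 kN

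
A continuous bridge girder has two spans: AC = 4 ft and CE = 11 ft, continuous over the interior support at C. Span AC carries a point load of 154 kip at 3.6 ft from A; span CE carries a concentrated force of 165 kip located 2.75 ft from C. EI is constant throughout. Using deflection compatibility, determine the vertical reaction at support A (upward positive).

Take M_C as the redundant. Released structure: two simple spans AC and CE with a hinge at C.
Discontinuity in slope at C on the released structure — sum the simple-span end rotations:
  span AC: point load 154 at a = 3.6: Pab(L + a)/(6LEI) = 70.22/EI
  span CE: point load 165 at a = 2.75: Pab(L + b)/(6LEI) = 1092/EI
  relative rotation θ_0 = (70.22 + 1092)/EI = 1162/EI
A unit hogging moment at C produces rotation L₁/(3EI) + L₂/(3EI) = 5/EI.
Compatibility: M_C·(L₁+L₂)/(3EI) = θ_0, giving M_C = 232.4 kip·ft (hogging).
Span AC, ΣM about A with M_C applied at C: R_C^{AC}·4 = 554.4 + 232.4, so R_C^{AC} = 196.7 kip and R_A = 154 − 196.7 = -42.7 kip.

R_A = -42.7 kip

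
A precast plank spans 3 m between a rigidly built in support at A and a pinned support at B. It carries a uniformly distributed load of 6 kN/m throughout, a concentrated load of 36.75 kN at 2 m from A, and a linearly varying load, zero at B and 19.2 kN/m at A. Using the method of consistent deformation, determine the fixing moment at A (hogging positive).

Choose R_B as the redundant. The primary structure is the cantilever fixed at A.
Free-end deflection of the primary structure under the applied loading (downward +):
  UDL 6: wL⁴/(8EI) = 60.75/EI
  point load 36.75 at a = 2: Pa²(3L − a)/(6EI) = 171.5/EI
  triangular load, peak 19.2 at the fixed end: w₀L⁴/(30EI) = 51.84/EI
  δ_0 = 284.1/EI
Tip deflection under a unit load at B: L³/(3EI) = 9/EI.
The prop prevents deflection at B: R_B = δ_0/δ_{BB} = 284.1/9 = 31.57 kN.
Moment equilibrium about A: M_A = Σ(load moments about A) − R_B·L = 129.3 − 31.57×3 = 34.6 kN·m.

M_A = 34.6 kN·m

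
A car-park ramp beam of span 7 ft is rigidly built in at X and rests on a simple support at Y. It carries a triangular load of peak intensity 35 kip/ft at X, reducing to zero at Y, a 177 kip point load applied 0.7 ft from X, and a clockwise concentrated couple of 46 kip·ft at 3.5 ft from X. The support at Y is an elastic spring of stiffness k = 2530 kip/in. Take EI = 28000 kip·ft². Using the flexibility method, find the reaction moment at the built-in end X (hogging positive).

M_X = 216.4 kip·ft

Remove the prop at Y; the released (primary) structure is a cantilever built in at X.
Deflection at Y on the released cantilever, summing each load's contribution:
  triangular load, peak 35 at the fixed end: w₀L⁴/(30EI) = 2801/EI
  point load 177 at a = 0.7: Pa²(3L − a)/(6EI) = 293.4/EI
  clockwise couple 46 at a = 3.5: M₀a(2L − a)/(2EI) = 845.2/EI
  δ_0 = 3940/EI
Flexibility coefficient — unit upward force at Y: δ_{YY} = L³/(3EI) = 114.3/EI.
With EI = 28000 kip·ft²: δ_0 = 0.14071 ft and δ_{YY} = 0.004083 ft/kip.
Compatibility — the spring shortens by R_Y/k under the reaction it provides: δ_0 − R_Y·δ_{YY} = R_Y/k. With 1/k = 1/(2530×12) ft/kip = 0.000033 ft/kip, R_Y = δ_0 / (δ_{YY} + 1/k) = 0.14071 / (0.004083 + 0.000033) = 34.18 kip.
Moment equilibrium about X: M_X = Σ(load moments about X) − R_Y·L = 455.7 − 34.18×7 = 216.4 kip·ft.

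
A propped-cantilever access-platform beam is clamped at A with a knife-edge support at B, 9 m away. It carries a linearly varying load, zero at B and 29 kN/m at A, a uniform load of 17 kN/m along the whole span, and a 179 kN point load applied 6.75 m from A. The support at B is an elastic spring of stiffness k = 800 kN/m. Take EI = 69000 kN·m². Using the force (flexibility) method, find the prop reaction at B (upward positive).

Choose R_B as the redundant. The primary structure is the cantilever fixed at A.
Downward deflection at the released point B due to the loads:
  triangular load, peak 29 at the fixed end: w₀L⁴/(30EI) = 6342/EI
  UDL 17: wL⁴/(8EI) = 13942/EI
  point load 179 at a = 6.75: Pa²(3L − a)/(6EI) = 27525/EI
  δ_0 = 47810/EI
Tip deflection under a unit load at B: L³/(3EI) = 243/EI.
With EI = 69000 kN·m²: δ_0 = 0.6929 m and δ_{BB} = 0.003522 m/kN.
Compatibility — the spring shortens by R_B/k under the reaction it provides: δ_0 − R_B·δ_{BB} = R_B/k. With 1/k = 0.00125 m/kN, R_B = δ_0 / (δ_{BB} + 1/k) = 0.6929 / (0.003522 + 0.00125) = 145.2 kN.

R_B = 145.2 kN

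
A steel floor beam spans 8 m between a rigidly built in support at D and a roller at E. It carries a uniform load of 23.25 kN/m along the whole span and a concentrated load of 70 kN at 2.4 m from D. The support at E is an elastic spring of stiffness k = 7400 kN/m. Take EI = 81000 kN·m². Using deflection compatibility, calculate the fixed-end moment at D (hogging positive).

Release the roller at E. Primary structure: cantilever fixed at D.
Primary-structure tip deflection at E by superposition:
  UDL 23.25: wL⁴/(8EI) = 11904/EI
  point load 70 at a = 2.4: Pa²(3L − a)/(6EI) = 1452/EI
  δ_0 = 13356/EI
Flexibility coefficient — unit upward force at E: δ_{EE} = L³/(3EI) = 170.7/EI.
With EI = 81000 kN·m²: δ_0 = 0.16488 m and δ_{EE} = 0.002107 m/kN.
Compatibility — the spring shortens by R_E/k under the reaction it provides: δ_0 − R_E·δ_{EE} = R_E/k. With 1/k = 0.000135 m/kN, R_E = δ_0 / (δ_{EE} + 1/k) = 0.16488 / (0.002107 + 0.000135) = 73.54 kN.
Moment equilibrium about D: M_D = Σ(load moments about D) − R_E·L = 912 − 73.54×8 = 323.7 kN·m.

M_D = 323.7 kN·m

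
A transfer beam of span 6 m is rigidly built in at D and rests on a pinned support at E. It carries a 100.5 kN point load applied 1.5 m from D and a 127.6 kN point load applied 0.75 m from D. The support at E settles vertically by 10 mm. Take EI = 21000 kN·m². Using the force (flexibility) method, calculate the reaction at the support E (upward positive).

R_E = 8.586 kN

Take the reaction at E as the redundant and release it; the primary structure is a cantilever fixed at D.
Downward deflection at the released point E due to the loads:
  point load 100.5 at a = 1.5: Pa²(3L − a)/(6EI) = 621.8/EI
  point load 127.6 at a = 0.75: Pa²(3L − a)/(6EI) = 206.4/EI
  δ_0 = 828.2/EI
Tip deflection under a unit load at E: L³/(3EI) = 72/EI.
With EI = 21000 kN·m²: δ_0 = 0.039438 m and δ_{EE} = 0.003429 m/kN.
Compatibility — the beam at E must follow the support down by 0.01 m: δ_0 − R_E·δ_{EE} = 0.01, so R_E = (0.039438 − 0.01)/0.003429 = 8.586 kN.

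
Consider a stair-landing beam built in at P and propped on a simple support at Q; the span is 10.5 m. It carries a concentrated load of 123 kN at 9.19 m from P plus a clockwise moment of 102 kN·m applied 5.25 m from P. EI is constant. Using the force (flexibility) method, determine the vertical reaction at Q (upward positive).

R_Q = 111 kN

Release the roller at Q. Primary structure: cantilever fixed at P.
Deflection at Q on the released cantilever, summing each load's contribution:
  point load 123 at a = 9.19: Pa²(3L − a)/(6EI) = 38626/EI
  clockwise couple 102 at a = 5.25: M₀a(2L − a)/(2EI) = 4217/EI
  δ_0 = 42843/EI
Flexibility coefficient — unit upward force at Q: δ_{QQ} = L³/(3EI) = 385.9/EI.
The prop prevents deflection at Q: R_Q = δ_0/δ_{QQ} = 42843/385.9 = 111 kN.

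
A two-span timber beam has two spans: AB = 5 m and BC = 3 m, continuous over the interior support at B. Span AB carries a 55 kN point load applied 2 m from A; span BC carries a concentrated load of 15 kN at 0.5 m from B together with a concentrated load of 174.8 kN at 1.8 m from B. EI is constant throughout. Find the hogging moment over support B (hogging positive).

Release continuity at B by inserting a hinge; the redundant is the internal moment M_B. The primary structure is two simply-supported spans AB and BC.
End slopes at the hinge B, treating each span as simply supported:
  span AB: point load 55 at a = 2: Pab(L + a)/(6LEI) = 77/EI
  span BC: point load 15 at a = 0.5: Pab(L + b)/(6LEI) = 5.729/EI
  span BC: point load 174.8 at a = 1.8: Pab(L + b)/(6LEI) = 88.1/EI
  relative rotation θ_0 = (77 + 93.83)/EI = 170.8/EI
A unit hogging moment at B produces rotation L₁/(3EI) + L₂/(3EI) = 2.667/EI.
Slope continuity at B: θ_0 = M_B·2.667/EI, so M_B = 170.8/2.667 = 64.06 kN·m (hogging).

M_B = 64.06 kN·m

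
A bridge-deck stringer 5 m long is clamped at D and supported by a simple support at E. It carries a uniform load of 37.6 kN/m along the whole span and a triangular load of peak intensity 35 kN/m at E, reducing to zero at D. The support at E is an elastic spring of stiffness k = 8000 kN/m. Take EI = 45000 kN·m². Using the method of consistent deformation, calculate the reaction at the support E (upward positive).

Choose R_E as the redundant. The primary structure is the cantilever fixed at D.
Free-end deflection of the primary structure under the applied loading (downward +):
  UDL 37.6: wL⁴/(8EI) = 2938/EI
  triangular load, peak 35 at the free end: 11w₀L⁴/(120EI) = 2005/EI
  δ_0 = 4943/EI
Flexibility coefficient — unit upward force at E: δ_{EE} = L³/(3EI) = 41.67/EI.
With EI = 45000 kN·m²: δ_0 = 0.10984 m and δ_{EE} = 0.000926 m/kN.
Compatibility — the spring shortens by R_E/k under the reaction it provides: δ_0 − R_E·δ_{EE} = R_E/k. With 1/k = 0.000125 m/kN, R_E = δ_0 / (δ_{EE} + 1/k) = 0.10984 / (0.000926 + 0.000125) = 104.5 kN.

R_E = 104.5 kN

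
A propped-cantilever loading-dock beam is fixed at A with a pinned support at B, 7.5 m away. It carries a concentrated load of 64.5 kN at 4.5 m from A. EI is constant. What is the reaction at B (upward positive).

Take the reaction at B as the redundant and release it; the primary structure is a cantilever fixed at A.
Downward deflection at the released point B due to the loads:
  point load 64.5 at a = 4.5: Pa²(3L − a)/(6EI) = 3918/EI
Tip deflection under a unit load at B: L³/(3EI) = 140.6/EI.
The prop prevents deflection at B: R_B = δ_0/δ_{BB} = 3918/140.6 = 27.86 kN.

R_B = 27.86 kN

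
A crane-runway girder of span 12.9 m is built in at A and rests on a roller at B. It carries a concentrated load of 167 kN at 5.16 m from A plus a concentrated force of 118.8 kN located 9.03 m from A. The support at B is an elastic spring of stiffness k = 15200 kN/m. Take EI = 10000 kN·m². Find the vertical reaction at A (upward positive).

Choose R_B as the redundant. The primary structure is the cantilever fixed at A.
Primary-structure tip deflection at B by superposition:
  point load 167 at a = 5.16: Pa²(3L − a)/(6EI) = 24856/EI
  point load 118.8 at a = 9.03: Pa²(3L − a)/(6EI) = 47903/EI
  δ_0 = 72758/EI
Flexibility coefficient — unit upward force at B: δ_{BB} = L³/(3EI) = 715.6/EI.
With EI = 10000 kN·m²: δ_0 = 7.2758 m and δ_{BB} = 0.071556 m/kN.
Compatibility — the spring shortens by R_B/k under the reaction it provides: δ_0 − R_B·δ_{BB} = R_B/k. With 1/k = 0.000066 m/kN, R_B = δ_0 / (δ_{BB} + 1/k) = 7.2758 / (0.071556 + 0.000066) = 101.6 kN.
Vertical equilibrium: R_A = ΣP − R_B = 285.8 − 101.6 = 184.2 kN.

R_A = 184.2 kN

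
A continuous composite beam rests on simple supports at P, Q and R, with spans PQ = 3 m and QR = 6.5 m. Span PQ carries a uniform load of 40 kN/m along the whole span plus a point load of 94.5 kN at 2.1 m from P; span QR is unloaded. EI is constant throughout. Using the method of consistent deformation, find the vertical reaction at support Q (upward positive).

R_Q = 140.9 kN

Take M_Q as the redundant. Released structure: two simple spans PQ and QR with a hinge at Q.
End slopes at the hinge Q, treating each span as simply supported:
  span PQ: UDL 40: wL³/(24EI) = 45/EI
  span PQ: point load 94.5 at a = 2.1: Pab(L + a)/(6LEI) = 50.6/EI
  relative rotation θ_0 = (95.6 + 0)/EI = 95.6/EI
A unit hogging moment at Q produces rotation L₁/(3EI) + L₂/(3EI) = 3.167/EI.
Slope continuity at Q: θ_0 = M_Q·3.167/EI, so M_Q = 95.6/3.167 = 30.19 kN·m (hogging).
Span PQ, ΣM about P with M_Q applied at Q: R_Q^{PQ}·3 = 378.4 + 30.19, so R_Q^{PQ} = 136.2 kN and R_P = 214.5 − 136.2 = 78.29 kN.
Span QR, ΣM about R: R_Q^{QR}·6.5 = 0 + 30.19, so R_Q^{QR} = 4.645 kN and R_R = 0 − 4.645 = -4.645 kN.
R_Q = 136.2 + 4.645 = 140.9 kN.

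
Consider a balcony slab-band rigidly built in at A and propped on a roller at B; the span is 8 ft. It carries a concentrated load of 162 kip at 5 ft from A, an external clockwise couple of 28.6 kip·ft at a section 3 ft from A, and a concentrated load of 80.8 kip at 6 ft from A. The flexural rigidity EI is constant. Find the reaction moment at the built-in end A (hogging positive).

Release the roller at B. Primary structure: cantilever fixed at A.
Primary-structure tip deflection at B by superposition:
  point load 162 at a = 5: Pa²(3L − a)/(6EI) = 12825/EI
  clockwise couple 28.6 at a = 3: M₀a(2L − a)/(2EI) = 557.7/EI
  point load 80.8 at a = 6: Pa²(3L − a)/(6EI) = 8726/EI
  δ_0 = 22109/EI
Flexibility coefficient — unit upward force at B: δ_{BB} = L³/(3EI) = 170.7/EI.
Compatibility at B: δ_0 − R_B·δ_{BB} = 0, so R_B = 22109/170.7 = 129.5 kip.
Moment equilibrium about A: M_A = Σ(load moments about A) − R_B·L = 1323 − 129.5×8 = 287 kip·ft.

M_A = 287 kip·ft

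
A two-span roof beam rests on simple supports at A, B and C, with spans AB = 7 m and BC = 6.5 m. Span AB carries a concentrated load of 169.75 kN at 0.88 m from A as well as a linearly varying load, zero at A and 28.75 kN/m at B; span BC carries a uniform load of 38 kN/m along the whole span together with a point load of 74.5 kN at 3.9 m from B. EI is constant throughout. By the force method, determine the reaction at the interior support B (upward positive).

R_B = 307.8 kN

Release continuity at B by inserting a hinge; the redundant is the internal moment M_B. The primary structure is two simply-supported spans AB and BC.
Rotations at B on the released spans (each span's end-slope, ×1/EI):
  span AB: point load 169.75 at a = 0.88: Pab(L + a)/(6LEI) = 171.5/EI
  span AB: triangular load, peak 28.75: w₀L³/(45EI) = 219.1/EI
  span BC: UDL 38: wL³/(24EI) = 434.8/EI
  span BC: point load 74.5 at a = 3.9: Pab(L + b)/(6LEI) = 176.3/EI
  relative rotation θ_0 = (390.7 + 611.1)/EI = 1002/EI
A unit hogging moment at B produces rotation L₁/(3EI) + L₂/(3EI) = 4.5/EI.
Slope continuity at B: θ_0 = M_B·4.5/EI, so M_B = 1002/4.5 = 222.6 kN·m (hogging).
Span AB, ΣM about A with M_B applied at B: R_B^{AB}·7 = 619 + 222.6, so R_B^{AB} = 120.2 kN and R_A = 270.4 − 120.2 = 150.2 kN.
Span BC, ΣM about C: R_B^{BC}·6.5 = 996.5 + 222.6, so R_B^{BC} = 187.5 kN and R_C = 321.5 − 187.5 = 134 kN.
R_B = 120.2 + 187.5 = 307.8 kN.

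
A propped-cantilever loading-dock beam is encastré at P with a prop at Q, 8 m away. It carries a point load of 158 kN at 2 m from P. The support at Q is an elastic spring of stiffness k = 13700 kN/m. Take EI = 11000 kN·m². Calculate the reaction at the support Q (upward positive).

Take the reaction at Q as the redundant and release it; the primary structure is a cantilever fixed at P.
Free-end deflection of the primary structure under the applied loading (downward +):
  point load 158 at a = 2: Pa²(3L − a)/(6EI) = 2317/EI
Flexibility coefficient — unit upward force at Q: δ_{QQ} = L³/(3EI) = 170.7/EI.
With EI = 11000 kN·m²: δ_0 = 0.21067 m and δ_{QQ} = 0.015515 m/kN.
Compatibility — the spring shortens by R_Q/k under the reaction it provides: δ_0 − R_Q·δ_{QQ} = R_Q/k. With 1/k = 0.000073 m/kN, R_Q = δ_0 / (δ_{QQ} + 1/k) = 0.21067 / (0.015515 + 0.000073) = 13.51 kN.

R_Q = 13.51 kN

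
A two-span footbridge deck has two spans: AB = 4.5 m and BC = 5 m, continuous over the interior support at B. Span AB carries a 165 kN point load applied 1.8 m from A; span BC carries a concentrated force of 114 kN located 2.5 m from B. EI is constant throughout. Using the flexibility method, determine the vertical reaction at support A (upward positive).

Release continuity at B by inserting a hinge; the redundant is the internal moment M_B. The primary structure is two simply-supported spans AB and BC.
End slopes at the hinge B, treating each span as simply supported:
  span AB: point load 165 at a = 1.8: Pab(L + a)/(6LEI) = 187.1/EI
  span BC: point load 114 at a = 2.5: Pab(L + b)/(6LEI) = 178.1/EI
  relative rotation θ_0 = (187.1 + 178.1)/EI = 365.2/EI
A unit hogging moment at B produces rotation L₁/(3EI) + L₂/(3EI) = 3.167/EI.
Compatibility: M_B·(L₁+L₂)/(3EI) = θ_0, giving M_B = 115.3 kN·m (hogging).
Span AB, ΣM about A with M_B applied at B: R_B^{AB}·4.5 = 297 + 115.3, so R_B^{AB} = 91.63 kN and R_A = 165 − 91.63 = 73.37 kN.

R_A = 73.37 kN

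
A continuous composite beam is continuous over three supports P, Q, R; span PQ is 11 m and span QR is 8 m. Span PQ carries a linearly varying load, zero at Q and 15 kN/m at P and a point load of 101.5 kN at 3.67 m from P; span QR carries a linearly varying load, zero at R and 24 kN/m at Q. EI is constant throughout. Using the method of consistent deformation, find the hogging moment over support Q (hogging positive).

Release continuity at Q by inserting a hinge; the redundant is the internal moment M_Q. The primary structure is two simply-supported spans PQ and QR.
Rotations at Q on the released spans (each span's end-slope, ×1/EI):
  span PQ: triangular load, peak 15: 7w₀L³/(360EI) = 388.2/EI
  span PQ: point load 101.5 at a = 3.67: Pab(L + a)/(6LEI) = 606.9/EI
  span QR: triangular load, peak 24: w₀L³/(45EI) = 273.1/EI
  relative rotation θ_0 = (995.1 + 273.1)/EI = 1268/EI
A unit hogging moment at Q produces rotation L₁/(3EI) + L₂/(3EI) = 6.333/EI.
Compatibility: M_Q·(L₁+L₂)/(3EI) = θ_0, giving M_Q = 200.2 kN·m (hogging).

M_Q = 200.2 kN·m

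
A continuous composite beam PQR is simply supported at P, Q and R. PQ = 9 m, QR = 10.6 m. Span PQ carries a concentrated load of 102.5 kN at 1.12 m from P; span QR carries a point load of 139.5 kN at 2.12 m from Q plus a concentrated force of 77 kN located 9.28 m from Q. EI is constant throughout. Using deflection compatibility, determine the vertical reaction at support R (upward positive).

R_R = 79.45 kN

Take M_Q as the redundant. Released structure: two simple spans PQ and QR with a hinge at Q.
End slopes at the hinge Q, treating each span as simply supported:
  span PQ: point load 102.5 at a = 1.12: Pab(L + a)/(6LEI) = 169.5/EI
  span QR: point load 139.5 at a = 2.12: Pab(L + b)/(6LEI) = 752.4/EI
  span QR: point load 77 at a = 9.28: Pab(L + b)/(6LEI) = 176.8/EI
  relative rotation θ_0 = (169.5 + 929.1)/EI = 1099/EI
A unit hogging moment at Q produces rotation L₁/(3EI) + L₂/(3EI) = 6.533/EI.
Compatibility: M_Q·(L₁+L₂)/(3EI) = θ_0, giving M_Q = 168.2 kN·m (hogging).
Span QR, ΣM about R: R_Q^{QR}·10.6 = 1285 + 168.2, so R_Q^{QR} = 137.1 kN and R_R = 216.5 − 137.1 = 79.45 kN.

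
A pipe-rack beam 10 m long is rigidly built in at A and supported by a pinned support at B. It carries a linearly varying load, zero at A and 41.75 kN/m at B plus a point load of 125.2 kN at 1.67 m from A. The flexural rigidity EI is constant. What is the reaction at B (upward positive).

R_B = 119.8 kN

Take the reaction at B as the redundant and release it; the primary structure is a cantilever fixed at A.
Deflection at B on the released cantilever, summing each load's contribution:
  triangular load, peak 41.75 at the free end: 11w₀L⁴/(120EI) = 38271/EI
  point load 125.2 at a = 1.67: Pa²(3L − a)/(6EI) = 1649/EI
  δ_0 = 39919/EI
Tip deflection under a unit load at B: L³/(3EI) = 333.3/EI.
Compatibility at B: δ_0 − R_B·δ_{BB} = 0, so R_B = 39919/333.3 = 119.8 kN.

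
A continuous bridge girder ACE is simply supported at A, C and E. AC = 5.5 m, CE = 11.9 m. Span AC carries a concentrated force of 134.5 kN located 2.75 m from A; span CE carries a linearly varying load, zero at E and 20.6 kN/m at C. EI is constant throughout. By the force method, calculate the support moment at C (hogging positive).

Take M_C as the redundant. Released structure: two simple spans AC and CE with a hinge at C.
Discontinuity in slope at C on the released structure — sum the simple-span end rotations:
  span AC: point load 134.5 at a = 2.75: Pab(L + a)/(6LEI) = 254.3/EI
  span CE: triangular load, peak 20.6: w₀L³/(45EI) = 771.4/EI
  relative rotation θ_0 = (254.3 + 771.4)/EI = 1026/EI
A unit hogging moment at C produces rotation L₁/(3EI) + L₂/(3EI) = 5.8/EI.
Slope continuity at C: θ_0 = M_C·5.8/EI, so M_C = 1026/5.8 = 176.8 kN·m (hogging).

M_C = 176.8 kN·m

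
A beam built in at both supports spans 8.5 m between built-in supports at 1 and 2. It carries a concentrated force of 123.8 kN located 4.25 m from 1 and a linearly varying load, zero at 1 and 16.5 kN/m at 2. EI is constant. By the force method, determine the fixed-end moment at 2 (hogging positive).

Take the two fixed-end moments M_1, M_2 as redundants; the released structure is the simple span 12.
Simple-span end rotations at 1 and 2 under the given loads:
  at 1: point load 123.8 at a = 4.25: Pab(L + b)/(6LEI) = 559/EI
  at 2: point load 123.8 at a = 4.25: Pab(L + a)/(6LEI) = 559/EI
  at 1: triangular load, peak 16.5: 7w₀L³/(360EI) = 197/EI
  at 2: triangular load, peak 16.5: w₀L³/(45EI) = 225.2/EI
  θ_10 = 756.1/EI,  θ_20 = 784.2/EI
Flexibility coefficients: a unit moment at one end gives L/(3EI) there and L/(6EI) at the far end, so f₁₁ = f₂₂ = 2.833/EI and f₁₂ = f₂₁ = 1.417/EI.
Compatibility — zero rotation at each built-in end:
  2.833 M_1 + 1.417 M_2 = 756.1
  1.417 M_1 + 2.833 M_2 = 784.2
Solving the pair gives M_1 = 171.3 kN·m and M_2 = 191.1 kN·m (hogging).

M_2 = 191.1 kN·m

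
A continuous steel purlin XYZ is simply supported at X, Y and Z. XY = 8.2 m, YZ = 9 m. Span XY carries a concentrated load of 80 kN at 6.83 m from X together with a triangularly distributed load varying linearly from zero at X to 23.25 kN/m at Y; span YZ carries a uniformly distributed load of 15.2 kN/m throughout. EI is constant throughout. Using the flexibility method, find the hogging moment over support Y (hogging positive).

M_Y = 170.1 kN·m

Take M_Y as the redundant. Released structure: two simple spans XY and YZ with a hinge at Y.
End slopes at the hinge Y, treating each span as simply supported:
  span XY: point load 80 at a = 6.83: Pab(L + a)/(6LEI) = 228.7/EI
  span XY: triangular load, peak 23.25: w₀L³/(45EI) = 284.9/EI
  span YZ: UDL 15.2: wL³/(24EI) = 461.7/EI
  relative rotation θ_0 = (513.6 + 461.7)/EI = 975.3/EI
A unit hogging moment at Y produces rotation L₁/(3EI) + L₂/(3EI) = 5.733/EI.
Compatibility: M_Y·(L₁+L₂)/(3EI) = θ_0, giving M_Y = 170.1 kN·m (hogging).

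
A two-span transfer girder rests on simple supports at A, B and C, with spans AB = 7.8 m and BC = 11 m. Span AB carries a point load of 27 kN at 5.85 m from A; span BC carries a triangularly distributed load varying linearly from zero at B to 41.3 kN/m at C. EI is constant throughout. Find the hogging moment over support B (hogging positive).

Insert a hinge at B; M_B is the redundant, and each span becomes simply supported.
End slopes at the hinge B, treating each span as simply supported:
  span AB: point load 27 at a = 5.85: Pab(L + a)/(6LEI) = 89.83/EI
  span BC: triangular load, peak 41.3: 7w₀L³/(360EI) = 1069/EI
  relative rotation θ_0 = (89.83 + 1069)/EI = 1159/EI
A unit hogging moment at B produces rotation L₁/(3EI) + L₂/(3EI) = 6.267/EI.
Slope continuity at B: θ_0 = M_B·6.267/EI, so M_B = 1159/6.267 = 184.9 kN·m (hogging).

M_B = 184.9 kN·m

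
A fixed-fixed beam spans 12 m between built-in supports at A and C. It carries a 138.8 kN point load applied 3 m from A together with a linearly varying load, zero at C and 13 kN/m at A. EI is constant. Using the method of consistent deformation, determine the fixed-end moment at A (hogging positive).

M_A = 327.8 kN·m

Release both end moments; the primary structure is a simply-supported span AC with redundants M_A and M_C.
Simple-span end rotations at A and C under the given loads:
  at A: point load 138.8 at a = 3: Pab(L + b)/(6LEI) = 1093/EI
  at C: point load 138.8 at a = 3: Pab(L + a)/(6LEI) = 780.8/EI
  at A: triangular load, peak 13: w₀L³/(45EI) = 499.2/EI
  at C: triangular load, peak 13: 7w₀L³/(360EI) = 436.8/EI
  θ_A0 = 1592/EI,  θ_C0 = 1218/EI
Flexibility coefficients: a unit moment at one end gives L/(3EI) there and L/(6EI) at the far end, so f₁₁ = f₂₂ = 4/EI and f₁₂ = f₂₁ = 2/EI.
Compatibility — zero rotation at each built-in end:
  4 M_A + 2 M_C = 1592
  2 M_A + 4 M_C = 1218
Solving the pair gives M_A = 327.8 kN·m and M_C = 140.5 kN·m (hogging).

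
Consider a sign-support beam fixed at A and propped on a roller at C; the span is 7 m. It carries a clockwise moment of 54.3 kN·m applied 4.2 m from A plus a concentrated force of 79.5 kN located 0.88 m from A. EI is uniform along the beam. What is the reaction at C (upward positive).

R_C = 11.58 kN

Take the reaction at C as the redundant and release it; the primary structure is a cantilever fixed at A.
Free-end deflection of the primary structure under the applied loading (downward +):
  clockwise couple 54.3 at a = 4.2: M₀a(2L − a)/(2EI) = 1117/EI
  point load 79.5 at a = 0.88: Pa²(3L − a)/(6EI) = 206.4/EI
  δ_0 = 1324/EI
Flexibility coefficient — unit upward force at C: δ_{CC} = L³/(3EI) = 114.3/EI.
Compatibility at C: δ_0 − R_C·δ_{CC} = 0, so R_C = 1324/114.3 = 11.58 kN.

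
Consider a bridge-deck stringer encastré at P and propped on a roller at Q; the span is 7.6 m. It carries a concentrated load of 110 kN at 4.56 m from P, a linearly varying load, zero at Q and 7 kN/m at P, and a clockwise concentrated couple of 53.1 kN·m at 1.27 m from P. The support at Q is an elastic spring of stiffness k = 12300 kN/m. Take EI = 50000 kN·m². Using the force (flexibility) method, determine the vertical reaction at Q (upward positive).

Take the reaction at Q as the redundant and release it; the primary structure is a cantilever fixed at P.
Deflection at Q on the released cantilever, summing each load's contribution:
  point load 110 at a = 4.56: Pa²(3L − a)/(6EI) = 6953/EI
  triangular load, peak 7 at the fixed end: w₀L⁴/(30EI) = 778.5/EI
  clockwise couple 53.1 at a = 1.27: M₀a(2L − a)/(2EI) = 469.7/EI
  δ_0 = 8202/EI
Tip deflection under a unit load at Q: L³/(3EI) = 146.3/EI.
With EI = 50000 kN·m²: δ_0 = 0.16403 m and δ_{QQ} = 0.002927 m/kN.
Compatibility — the spring shortens by R_Q/k under the reaction it provides: δ_0 − R_Q·δ_{QQ} = R_Q/k. With 1/k = 0.000081 m/kN, R_Q = δ_0 / (δ_{QQ} + 1/k) = 0.16403 / (0.002927 + 0.000081) = 54.53 kN.

R_Q = 54.53 kN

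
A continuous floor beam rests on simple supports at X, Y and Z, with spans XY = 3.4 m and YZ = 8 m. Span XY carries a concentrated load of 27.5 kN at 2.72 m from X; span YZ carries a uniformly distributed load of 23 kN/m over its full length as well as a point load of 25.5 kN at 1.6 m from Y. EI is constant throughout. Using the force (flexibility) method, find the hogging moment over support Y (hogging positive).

M_Y = 153.8 kN·m

Take M_Y as the redundant. Released structure: two simple spans XY and YZ with a hinge at Y.
End slopes at the hinge Y, treating each span as simply supported:
  span XY: point load 27.5 at a = 2.72: Pab(L + a)/(6LEI) = 15.26/EI
  span YZ: UDL 23: wL³/(24EI) = 490.7/EI
  span YZ: point load 25.5 at a = 1.6: Pab(L + b)/(6LEI) = 78.34/EI
  relative rotation θ_0 = (15.26 + 569)/EI = 584.3/EI
A unit hogging moment at Y produces rotation L₁/(3EI) + L₂/(3EI) = 3.8/EI.
Slope continuity at Y: θ_0 = M_Y·3.8/EI, so M_Y = 584.3/3.8 = 153.8 kN·m (hogging).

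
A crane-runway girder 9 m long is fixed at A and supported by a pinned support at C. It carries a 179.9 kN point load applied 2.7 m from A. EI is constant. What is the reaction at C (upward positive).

R_C = 21.86 kN

Release the roller at C. Primary structure: cantilever fixed at A.
Downward deflection at the released point C due to the loads:
  point load 179.9 at a = 2.7: Pa²(3L − a)/(6EI) = 5311/EI
Tip deflection under a unit load at C: L³/(3EI) = 243/EI.
Compatibility at C: δ_0 − R_C·δ_{CC} = 0, so R_C = 5311/243 = 21.86 kN.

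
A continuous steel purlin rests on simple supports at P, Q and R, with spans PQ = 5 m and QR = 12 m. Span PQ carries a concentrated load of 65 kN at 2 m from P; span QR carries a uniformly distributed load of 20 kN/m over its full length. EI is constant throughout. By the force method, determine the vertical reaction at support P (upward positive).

R_P = -15.04 kN

Release continuity at Q by inserting a hinge; the redundant is the internal moment M_Q. The primary structure is two simply-supported spans PQ and QR.
Discontinuity in slope at Q on the released structure — sum the simple-span end rotations:
  span PQ: point load 65 at a = 2: Pab(L + a)/(6LEI) = 91/EI
  span QR: UDL 20: wL³/(24EI) = 1440/EI
  relative rotation θ_0 = (91 + 1440)/EI = 1531/EI
A unit hogging moment at Q produces rotation L₁/(3EI) + L₂/(3EI) = 5.667/EI.
Compatibility: M_Q·(L₁+L₂)/(3EI) = θ_0, giving M_Q = 270.2 kN·m (hogging).
Span PQ, ΣM about P with M_Q applied at Q: R_Q^{PQ}·5 = 130 + 270.2, so R_Q^{PQ} = 80.04 kN and R_P = 65 − 80.04 = -15.04 kN.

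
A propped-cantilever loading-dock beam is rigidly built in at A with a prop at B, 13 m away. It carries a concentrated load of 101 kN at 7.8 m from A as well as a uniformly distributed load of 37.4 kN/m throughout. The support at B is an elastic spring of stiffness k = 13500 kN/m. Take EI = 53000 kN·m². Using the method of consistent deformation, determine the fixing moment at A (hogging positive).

Remove the prop at B; the released (primary) structure is a cantilever built in at A.
Deflection at B on the released cantilever, summing each load's contribution:
  point load 101 at a = 7.8: Pa²(3L − a)/(6EI) = 31953/EI
  UDL 37.4: wL⁴/(8EI) = 133523/EI
  δ_0 = 165476/EI
Flexibility coefficient — unit upward force at B: δ_{BB} = L³/(3EI) = 732.3/EI.
With EI = 53000 kN·m²: δ_0 = 3.1222 m and δ_{BB} = 0.013818 m/kN.
Compatibility — the spring shortens by R_B/k under the reaction it provides: δ_0 − R_B·δ_{BB} = R_B/k. With 1/k = 0.000074 m/kN, R_B = δ_0 / (δ_{BB} + 1/k) = 3.1222 / (0.013818 + 0.000074) = 224.8 kN.
Moment equilibrium about A: M_A = Σ(load moments about A) − R_B·L = 3948 − 224.8×13 = 1026 kN·m.

M_A = 1026 kN·m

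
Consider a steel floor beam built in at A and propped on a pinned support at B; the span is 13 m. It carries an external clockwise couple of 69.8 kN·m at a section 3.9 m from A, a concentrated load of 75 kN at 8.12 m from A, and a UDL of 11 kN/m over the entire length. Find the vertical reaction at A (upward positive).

R_A = 125.5 kN

Remove the prop at B; the released (primary) structure is a cantilever built in at A.
Free-end deflection of the primary structure under the applied loading (downward +):
  clockwise couple 69.8 at a = 3.9: M₀a(2L − a)/(2EI) = 3008/EI
  point load 75 at a = 8.12: Pa²(3L − a)/(6EI) = 25451/EI
  UDL 11: wL⁴/(8EI) = 39271/EI
  δ_0 = 67730/EI
Flexibility coefficient — unit upward force at B: δ_{BB} = L³/(3EI) = 732.3/EI.
Compatibility at B: δ_0 − R_B·δ_{BB} = 0, so R_B = 67730/732.3 = 92.49 kN.
Vertical equilibrium: R_A = ΣP − R_B = 218 − 92.49 = 125.5 kN.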